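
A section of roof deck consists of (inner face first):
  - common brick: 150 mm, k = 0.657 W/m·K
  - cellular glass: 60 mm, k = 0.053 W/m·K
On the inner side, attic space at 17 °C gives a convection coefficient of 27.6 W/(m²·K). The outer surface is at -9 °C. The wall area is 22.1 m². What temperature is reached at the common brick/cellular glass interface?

Using the resistance-network approach (series):
R_inner film = 1/(h_i·A) = 1/(27.6×22.1) = 0.001639 K/W
R_common brick = L/(kA) = 0.15/(0.657×22.1) = 0.01033 K/W
R_cellular glass = L/(kA) = 0.06/(0.053×22.1) = 0.05123 K/W
R_total = 0.0632 K/W;  Q = ΔT/R_total = 26/0.0632 = 411.4 W
T_interface = T_inner − Q·ΣR(inner→interface) = 17 − 411×0.01197

T ≈ 12.1 °C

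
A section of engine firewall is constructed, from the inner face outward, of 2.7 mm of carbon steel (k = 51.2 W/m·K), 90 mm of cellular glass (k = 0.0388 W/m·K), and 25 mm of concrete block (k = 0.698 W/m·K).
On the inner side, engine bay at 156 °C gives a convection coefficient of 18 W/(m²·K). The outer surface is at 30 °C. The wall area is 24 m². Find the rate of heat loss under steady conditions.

Q ≈ 1250 W

Model the wall as resistances in series:
R_inner film = 1/(h_i·A) = 1/(18×24) = 0.002315 K/W
R_carbon steel = L/(kA) = 0.0027/(51.2×24) = 2.197×10^-6 K/W
R_cellular glass = L/(kA) = 0.09/(0.0388×24) = 0.09665 K/W
R_concrete block = L/(kA) = 0.025/(0.698×24) = 0.001492 K/W
R_total = 0.1005 K/W
Q = ΔT / R_total = 126 / 0.1005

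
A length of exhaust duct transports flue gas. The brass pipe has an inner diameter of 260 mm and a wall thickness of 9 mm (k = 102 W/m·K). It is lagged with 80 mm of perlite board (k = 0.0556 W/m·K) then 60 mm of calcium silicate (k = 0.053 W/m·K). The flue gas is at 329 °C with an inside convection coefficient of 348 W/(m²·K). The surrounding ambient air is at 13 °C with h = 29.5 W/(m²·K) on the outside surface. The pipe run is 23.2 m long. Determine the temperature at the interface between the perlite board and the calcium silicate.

Per-layer cylindrical resistances, series-summed:
R_inner film = 1/(h_i·2πr₁L) = 1/(348×2π×0.13×23.2) = 1.516×10^-4 K/W
R_brass pipe wall = ln(139/130)/(2π×102×23.2) = 4.502×10^-6 K/W
R_perlite board = ln(219/139)/(2π×0.0556×23.2) = 0.05609 K/W
R_calcium silicate = ln(279/219)/(2π×0.053×23.2) = 0.03134 K/W
R_outer film = 1/(h_o·2πr_oL) = 1/(29.5×2π×0.279×23.2) = 8.335×10^-4 K/W
R_total = 0.08842 K/W
Q = ΔT/R_total = 316/0.08842
Q = 3570 W
T_interface = T_inner − Q·ΣR(inner→interface) = 329 − 3570×0.05625

T ≈ 128 °C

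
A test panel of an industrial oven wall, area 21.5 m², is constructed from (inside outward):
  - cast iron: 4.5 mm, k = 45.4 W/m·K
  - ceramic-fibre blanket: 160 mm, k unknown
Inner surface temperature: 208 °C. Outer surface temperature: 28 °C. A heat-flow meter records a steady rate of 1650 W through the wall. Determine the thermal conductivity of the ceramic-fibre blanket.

Treating each layer as a thermal resistance in series:
R_cast iron = L/(kA) = 0.0045/(45.4×21.5) = 4.61×10^-6 K/W
Sum of known resistances R_other = 4.61×10^-6 K/W
Total R = ΔT/Q = 180/1650 = 0.1091 K/W
R_ceramic-fibre blanket = R_total − R_other = 0.1091 K/W
k = L/(R·A) = 0.16/(0.1091×21.5)

k ≈ 0.0682 W/(m·K)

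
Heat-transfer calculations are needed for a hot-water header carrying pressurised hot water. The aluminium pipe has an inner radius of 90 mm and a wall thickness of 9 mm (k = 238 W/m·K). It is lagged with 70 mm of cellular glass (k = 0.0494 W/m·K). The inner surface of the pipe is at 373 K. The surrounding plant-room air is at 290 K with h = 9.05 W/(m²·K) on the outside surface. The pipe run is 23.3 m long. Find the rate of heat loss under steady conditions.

Q ≈ 1060 W

Treating each annulus and film as a series resistance:
R_aluminium pipe wall = ln(99/90)/(2π×238×23.3) = 2.735×10^-6 K/W
R_cellular glass = ln(169/99)/(2π×0.0494×23.3) = 0.07395 K/W
R_outer film = 1/(h_o·2πr_oL) = 1/(9.05×2π×0.169×23.3) = 0.004466 K/W
R_total = 0.07841 K/W
Q = ΔT/R_total = 83/0.07841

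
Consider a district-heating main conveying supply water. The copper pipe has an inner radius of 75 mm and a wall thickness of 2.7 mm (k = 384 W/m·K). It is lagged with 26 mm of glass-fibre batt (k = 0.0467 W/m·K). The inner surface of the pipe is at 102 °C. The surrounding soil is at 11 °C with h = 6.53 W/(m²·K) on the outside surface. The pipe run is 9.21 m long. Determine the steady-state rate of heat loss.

Per-layer cylindrical resistances, series-summed:
R_copper pipe wall = ln(77.7/75)/(2π×384×9.21) = 1.592×10^-6 K/W
R_glass-fibre batt = ln(103.7/77.7)/(2π×0.0467×9.21) = 0.1068 K/W
R_outer film = 1/(h_o·2πr_oL) = 1/(6.53×2π×0.1037×9.21) = 0.02552 K/W
R_total = 0.1323 K/W
Q = ΔT/R_total = 91/0.1323

Q ≈ 688 W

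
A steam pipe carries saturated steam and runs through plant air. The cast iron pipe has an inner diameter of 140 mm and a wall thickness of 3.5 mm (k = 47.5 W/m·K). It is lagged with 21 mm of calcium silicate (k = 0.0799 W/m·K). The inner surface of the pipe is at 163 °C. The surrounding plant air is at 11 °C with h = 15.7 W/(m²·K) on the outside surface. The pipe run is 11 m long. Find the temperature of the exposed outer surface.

T ≈ 37.8 °C

Radial resistances (cylindrical: R_cond = ln(r_o/r_i)/(2πkL), R_conv = 1/(h·2πrL)):
R_cast iron pipe wall = ln(73.5/70)/(2π×47.5×11) = 1.486×10^-5 K/W
R_calcium silicate = ln(94.5/73.5)/(2π×0.0799×11) = 0.04551 K/W
R_outer film = 1/(h_o·2πr_oL) = 1/(15.7×2π×0.0945×11) = 0.009752 K/W
R_total = 0.05528 K/W
Q = ΔT/R_total = 152/0.05528
Q = 2750 W
T_interface = T_inner − Q·ΣR(inner→interface) = 163 − 2750×0.04552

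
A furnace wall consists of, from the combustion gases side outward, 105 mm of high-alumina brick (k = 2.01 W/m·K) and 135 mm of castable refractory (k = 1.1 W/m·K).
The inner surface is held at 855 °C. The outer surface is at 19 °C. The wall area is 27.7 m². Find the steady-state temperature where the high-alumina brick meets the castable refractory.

Model the wall as resistances in series:
R_high-alumina brick = L/(kA) = 0.105/(2.01×27.7) = 0.001886 K/W
R_castable refractory = L/(kA) = 0.135/(1.1×27.7) = 0.004431 K/W
R_total = 0.006316 K/W;  Q = ΔT/R_total = 836/0.006316 = 132400 W
T_interface = T_inner − Q·ΣR(inner→interface) = 855 − 132000×0.001886

T ≈ 605 °C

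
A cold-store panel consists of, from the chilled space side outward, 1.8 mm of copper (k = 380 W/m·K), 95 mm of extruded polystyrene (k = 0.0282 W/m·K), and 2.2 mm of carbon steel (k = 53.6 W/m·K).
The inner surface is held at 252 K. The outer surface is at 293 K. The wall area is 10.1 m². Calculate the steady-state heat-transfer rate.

Using the resistance-network approach (series):
R_copper = L/(kA) = 0.0018/(380×10.1) = 4.69×10^-7 K/W
R_extruded polystyrene = L/(kA) = 0.095/(0.0282×10.1) = 0.3335 K/W
R_carbon steel = L/(kA) = 0.0022/(53.6×10.1) = 4.064×10^-6 K/W
R_total = 0.3335 K/W
Q = ΔT / R_total = 41 / 0.3335

Q ≈ 123 W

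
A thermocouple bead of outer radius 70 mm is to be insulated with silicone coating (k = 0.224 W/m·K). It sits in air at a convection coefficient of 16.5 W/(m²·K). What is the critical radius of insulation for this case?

For a sphere r_cr = 2k/h = 2×0.224/16.5
r_cr = 27.2 mm; since the bare radius (70 mm) is above r_cr, any added insulation will reduce heat loss.

r_cr ≈ 27.2 mm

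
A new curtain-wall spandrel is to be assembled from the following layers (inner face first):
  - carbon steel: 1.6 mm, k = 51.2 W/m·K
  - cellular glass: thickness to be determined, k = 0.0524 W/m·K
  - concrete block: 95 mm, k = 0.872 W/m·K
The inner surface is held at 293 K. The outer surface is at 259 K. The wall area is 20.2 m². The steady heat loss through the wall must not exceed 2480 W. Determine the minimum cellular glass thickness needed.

Using the resistance-network approach (series):
R_carbon steel = L/(kA) = 0.0016/(51.2×20.2) = 1.547×10^-6 K/W
R_concrete block = L/(kA) = 0.095/(0.872×20.2) = 0.005393 K/W
Sum of the known resistances R_other = 0.005395 K/W
Required total resistance R_tot = ΔT/Q_allow = 34/2480 = 0.01371 K/W
R_cellular glass = R_tot − R_other = 0.008315 K/W
L = R·k·A = 0.008315×0.0524×20.2

L ≈ 8.8 mm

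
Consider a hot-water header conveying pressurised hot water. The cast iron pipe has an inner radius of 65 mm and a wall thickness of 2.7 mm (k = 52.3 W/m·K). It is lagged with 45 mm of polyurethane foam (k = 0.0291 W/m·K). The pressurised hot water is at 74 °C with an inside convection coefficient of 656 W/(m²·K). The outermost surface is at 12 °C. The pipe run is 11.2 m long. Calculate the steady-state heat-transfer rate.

Per-layer cylindrical resistances, series-summed:
R_inner film = 1/(h_i·2πr₁L) = 1/(656×2π×0.065×11.2) = 3.333×10^-4 K/W
R_cast iron pipe wall = ln(67.7/65)/(2π×52.3×11.2) = 1.106×10^-5 K/W
R_polyurethane foam = ln(112.7/67.7)/(2π×0.0291×11.2) = 0.2489 K/W
R_total = 0.2492 K/W
Q = ΔT/R_total = 62/0.2492

Q ≈ 249 W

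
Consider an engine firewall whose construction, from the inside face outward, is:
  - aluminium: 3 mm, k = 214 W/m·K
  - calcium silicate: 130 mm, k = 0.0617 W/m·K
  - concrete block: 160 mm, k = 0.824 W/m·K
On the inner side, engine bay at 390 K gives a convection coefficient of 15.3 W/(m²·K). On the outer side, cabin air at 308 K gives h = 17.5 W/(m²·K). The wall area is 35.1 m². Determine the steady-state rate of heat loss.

Thermal resistances in series:
R_inner film = 1/(h_i·A) = 1/(15.3×35.1) = 0.001862 K/W
R_aluminium = L/(kA) = 0.003/(214×35.1) = 3.994×10^-7 K/W
R_calcium silicate = L/(kA) = 0.13/(0.0617×35.1) = 0.06003 K/W
R_concrete block = L/(kA) = 0.16/(0.824×35.1) = 0.005532 K/W
R_outer film = 1/(h_o·A) = 1/(17.5×35.1) = 0.001628 K/W
R_total = 0.06905 K/W
Q = ΔT / R_total = 82 / 0.06905

Q ≈ 1190 W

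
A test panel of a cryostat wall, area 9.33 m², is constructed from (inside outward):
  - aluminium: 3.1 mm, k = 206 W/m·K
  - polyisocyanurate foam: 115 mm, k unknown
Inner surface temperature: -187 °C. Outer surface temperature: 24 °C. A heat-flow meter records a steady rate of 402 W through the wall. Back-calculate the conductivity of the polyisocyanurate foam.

Using the resistance-network approach (series):
R_aluminium = L/(kA) = 0.0031/(206×9.33) = 1.613×10^-6 K/W
Sum of known resistances R_other = 1.613×10^-6 K/W
Total R = ΔT/Q = 211/402 = 0.5249 K/W
R_polyisocyanurate foam = R_total − R_other = 0.5249 K/W
k = L/(R·A) = 0.115/(0.5249×9.33)

k ≈ 0.0235 W/(m·K)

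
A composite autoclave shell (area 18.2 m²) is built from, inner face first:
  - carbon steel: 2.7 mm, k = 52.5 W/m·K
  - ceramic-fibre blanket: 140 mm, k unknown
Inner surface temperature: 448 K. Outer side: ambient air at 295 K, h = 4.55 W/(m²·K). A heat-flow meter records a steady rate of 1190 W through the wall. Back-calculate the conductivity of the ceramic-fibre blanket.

k ≈ 0.066 W/(m·K)

Treating each layer as a thermal resistance in series:
R_carbon steel = L/(kA) = 0.0027/(52.5×18.2) = 2.826×10^-6 K/W
R_outer film = 1/(h_o·A) = 1/(4.55×18.2) = 0.01208 K/W
Sum of known resistances R_other = 0.01208 K/W
Total R = ΔT/Q = 153/1190 = 0.1286 K/W
R_ceramic-fibre blanket = R_total − R_other = 0.1165 K/W
k = L/(R·A) = 0.14/(0.1165×18.2)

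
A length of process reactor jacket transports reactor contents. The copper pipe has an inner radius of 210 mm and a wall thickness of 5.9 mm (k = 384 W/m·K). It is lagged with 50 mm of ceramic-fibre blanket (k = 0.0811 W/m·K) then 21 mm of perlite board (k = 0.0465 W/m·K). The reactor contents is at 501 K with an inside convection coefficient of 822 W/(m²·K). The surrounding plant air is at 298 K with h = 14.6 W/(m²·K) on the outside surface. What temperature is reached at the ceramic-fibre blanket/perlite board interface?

T ≈ 384 K

Treating each annulus and film as a series resistance:
R_inner film = 1/(h_i·2πr₁L) = 1/(822×2π×0.21×1) = 9.22×10^-4 K/W
R_copper pipe wall = ln(215.9/210)/(2π×384×1) = 1.148×10^-5 K/W
R_ceramic-fibre blanket = ln(265.9/215.9)/(2π×0.0811×1) = 0.4088 K/W
R_perlite board = ln(286.9/265.9)/(2π×0.0465×1) = 0.2602 K/W
R_outer film = 1/(h_o·2πr_oL) = 1/(14.6×2π×0.2869×1) = 0.038 K/W
R_total = 0.7079 K/W
Q = ΔT/R_total = 203/0.7079
Q = 287 W/m
T_interface = T_inner − Q·ΣR(inner→interface) = 501 − 287×0.4097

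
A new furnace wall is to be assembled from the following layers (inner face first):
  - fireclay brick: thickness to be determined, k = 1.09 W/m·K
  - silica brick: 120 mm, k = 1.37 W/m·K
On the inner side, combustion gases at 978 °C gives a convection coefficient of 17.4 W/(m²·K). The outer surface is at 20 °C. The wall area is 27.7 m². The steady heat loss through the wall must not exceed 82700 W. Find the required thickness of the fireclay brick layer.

L ≈ 192 mm

Treating each layer as a thermal resistance in series:
R_inner film = 1/(h_i·A) = 1/(17.4×27.7) = 0.002075 K/W
R_silica brick = L/(kA) = 0.12/(1.37×27.7) = 0.003162 K/W
Sum of the known resistances R_other = 0.005237 K/W
Required total resistance R_tot = ΔT/Q_allow = 958/82700 = 0.01158 K/W
R_fireclay brick = R_tot − R_other = 0.006347 K/W
L = R·k·A = 0.006347×1.09×27.7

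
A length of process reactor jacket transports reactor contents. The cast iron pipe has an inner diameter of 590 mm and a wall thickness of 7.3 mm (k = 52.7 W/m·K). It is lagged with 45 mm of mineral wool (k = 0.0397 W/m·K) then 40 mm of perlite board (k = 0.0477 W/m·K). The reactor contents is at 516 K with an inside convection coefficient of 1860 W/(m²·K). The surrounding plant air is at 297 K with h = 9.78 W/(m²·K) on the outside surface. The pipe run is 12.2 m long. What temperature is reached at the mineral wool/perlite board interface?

T ≈ 389 K

For a radial system each layer contributes R = ln(r_out/r_in)/(2πkL); films add R = 1/(hA).
R_inner film = 1/(h_i·2πr₁L) = 1/(1860×2π×0.295×12.2) = 2.378×10^-5 K/W
R_cast iron pipe wall = ln(302.3/295)/(2π×52.7×12.2) = 6.051×10^-6 K/W
R_mineral wool = ln(347.3/302.3)/(2π×0.0397×12.2) = 0.0456 K/W
R_perlite board = ln(387.3/347.3)/(2π×0.0477×12.2) = 0.02981 K/W
R_outer film = 1/(h_o·2πr_oL) = 1/(9.78×2π×0.3873×12.2) = 0.003444 K/W
R_total = 0.07889 K/W
Q = ΔT/R_total = 219/0.07889
Q = 2780 W
T_interface = T_inner − Q·ΣR(inner→interface) = 516 − 2780×0.04563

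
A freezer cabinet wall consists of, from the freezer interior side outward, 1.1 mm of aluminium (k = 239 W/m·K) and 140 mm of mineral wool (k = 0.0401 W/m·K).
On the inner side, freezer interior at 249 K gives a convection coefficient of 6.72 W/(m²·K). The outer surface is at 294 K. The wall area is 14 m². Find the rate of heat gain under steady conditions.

Treating each layer as a thermal resistance in series:
R_inner film = 1/(h_i·A) = 1/(6.72×14) = 0.01063 K/W
R_aluminium = L/(kA) = 0.0011/(239×14) = 3.288×10^-7 K/W
R_mineral wool = L/(kA) = 0.14/(0.0401×14) = 0.2494 K/W
R_total = 0.26 K/W
Q = ΔT / R_total = 45 / 0.26

Q ≈ 173 W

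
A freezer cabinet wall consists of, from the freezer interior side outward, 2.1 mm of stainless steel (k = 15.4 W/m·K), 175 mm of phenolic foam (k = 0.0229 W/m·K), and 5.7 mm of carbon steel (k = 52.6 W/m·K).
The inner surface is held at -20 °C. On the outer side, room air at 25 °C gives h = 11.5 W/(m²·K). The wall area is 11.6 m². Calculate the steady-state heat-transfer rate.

Q ≈ 67.5 W

Using the resistance-network approach (series):
R_stainless steel = L/(kA) = 0.0021/(15.4×11.6) = 1.176×10^-5 K/W
R_phenolic foam = L/(kA) = 0.175/(0.0229×11.6) = 0.6588 K/W
R_carbon steel = L/(kA) = 0.0057/(52.6×11.6) = 9.342×10^-6 K/W
R_outer film = 1/(h_o·A) = 1/(11.5×11.6) = 0.007496 K/W
R_total = 0.6663 K/W
Q = ΔT / R_total = 45 / 0.6663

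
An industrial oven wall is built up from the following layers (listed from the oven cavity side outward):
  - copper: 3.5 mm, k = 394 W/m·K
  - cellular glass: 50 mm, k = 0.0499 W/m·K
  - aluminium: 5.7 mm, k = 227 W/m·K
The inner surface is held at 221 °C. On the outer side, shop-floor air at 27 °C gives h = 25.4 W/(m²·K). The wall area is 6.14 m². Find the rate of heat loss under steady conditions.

Q ≈ 1140 W

Using the resistance-network approach (series):
R_copper = L/(kA) = 0.0035/(394×6.14) = 1.447×10^-6 K/W
R_cellular glass = L/(kA) = 0.05/(0.0499×6.14) = 0.1632 K/W
R_aluminium = L/(kA) = 0.0057/(227×6.14) = 4.09×10^-6 K/W
R_outer film = 1/(h_o·A) = 1/(25.4×6.14) = 0.006412 K/W
R_total = 0.1696 K/W
Q = ΔT / R_total = 194 / 0.1696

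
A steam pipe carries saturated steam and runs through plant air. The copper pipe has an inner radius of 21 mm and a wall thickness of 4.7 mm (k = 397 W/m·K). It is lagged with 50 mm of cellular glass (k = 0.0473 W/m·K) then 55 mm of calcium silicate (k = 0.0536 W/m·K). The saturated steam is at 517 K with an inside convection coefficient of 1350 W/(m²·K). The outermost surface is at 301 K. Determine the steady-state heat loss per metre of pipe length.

Cylindrical conduction, so R = ln(r₂/r₁)/(2πkL) per layer, in series:
R_inner film = 1/(h_i·2πr₁L) = 1/(1350×2π×0.021×1) = 0.005614 K/W
R_copper pipe wall = ln(25.7/21)/(2π×397×1) = 8.097×10^-5 K/W
R_cellular glass = ln(75.7/25.7)/(2π×0.0473×1) = 3.635 K/W
R_calcium silicate = ln(130.7/75.7)/(2π×0.0536×1) = 1.622 K/W
R_total = 5.262 K/W
Q = ΔT/R_total = 216/5.262

q′ ≈ 41 W/m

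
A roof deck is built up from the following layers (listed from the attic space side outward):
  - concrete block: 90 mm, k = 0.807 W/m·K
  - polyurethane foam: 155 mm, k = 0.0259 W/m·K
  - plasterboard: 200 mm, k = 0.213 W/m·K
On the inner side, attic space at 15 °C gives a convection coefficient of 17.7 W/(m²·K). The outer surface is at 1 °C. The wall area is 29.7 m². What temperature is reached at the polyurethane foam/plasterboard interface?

T ≈ 2.85 °C

Model the wall as resistances in series:
R_inner film = 1/(h_i·A) = 1/(17.7×29.7) = 0.001902 K/W
R_concrete block = L/(kA) = 0.09/(0.807×29.7) = 0.003755 K/W
R_polyurethane foam = L/(kA) = 0.155/(0.0259×29.7) = 0.2015 K/W
R_plasterboard = L/(kA) = 0.2/(0.213×29.7) = 0.03162 K/W
R_total = 0.2388 K/W;  Q = ΔT/R_total = 14/0.2388 = 58.63 W
T_interface = T_inner − Q·ΣR(inner→interface) = 15 − 58.6×0.2072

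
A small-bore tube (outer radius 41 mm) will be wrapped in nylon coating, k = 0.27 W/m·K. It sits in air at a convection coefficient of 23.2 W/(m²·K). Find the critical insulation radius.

For a cylinder r_cr = k/h = 0.27/23.2
r_cr = 11.6 mm; since the bare radius (41 mm) is above r_cr, any added insulation will reduce heat loss.

r_cr ≈ 11.6 mm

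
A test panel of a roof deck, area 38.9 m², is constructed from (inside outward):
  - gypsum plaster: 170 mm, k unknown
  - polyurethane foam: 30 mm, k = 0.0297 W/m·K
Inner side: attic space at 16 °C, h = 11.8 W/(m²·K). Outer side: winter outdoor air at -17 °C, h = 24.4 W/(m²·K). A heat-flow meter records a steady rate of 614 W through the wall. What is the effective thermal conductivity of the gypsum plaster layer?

k ≈ 0.178 W/(m·K)

Using the resistance-network approach (series):
R_inner film = 1/(h_i·A) = 1/(11.8×38.9) = 0.002179 K/W
R_polyurethane foam = L/(kA) = 0.03/(0.0297×38.9) = 0.02597 K/W
R_outer film = 1/(h_o·A) = 1/(24.4×38.9) = 0.001054 K/W
Sum of known resistances R_other = 0.0292 K/W
Total R = ΔT/Q = 33/614 = 0.05375 K/W
R_gypsum plaster = R_total − R_other = 0.02455 K/W
k = L/(R·A) = 0.17/(0.02455×38.9)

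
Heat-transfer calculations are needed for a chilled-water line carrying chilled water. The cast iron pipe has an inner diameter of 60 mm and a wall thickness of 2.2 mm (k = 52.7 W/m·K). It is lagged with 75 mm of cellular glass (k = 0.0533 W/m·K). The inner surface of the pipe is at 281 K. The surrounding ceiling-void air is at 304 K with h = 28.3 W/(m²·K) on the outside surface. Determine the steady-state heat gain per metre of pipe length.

Per-layer cylindrical resistances, series-summed:
R_cast iron pipe wall = ln(32.2/30)/(2π×52.7×1) = 2.137×10^-4 K/W
R_cellular glass = ln(107.2/32.2)/(2π×0.0533×1) = 3.591 K/W
R_outer film = 1/(h_o·2πr_oL) = 1/(28.3×2π×0.1072×1) = 0.05246 K/W
R_total = 3.644 K/W
Q = ΔT/R_total = 23/3.644

q′ ≈ 6.31 W/m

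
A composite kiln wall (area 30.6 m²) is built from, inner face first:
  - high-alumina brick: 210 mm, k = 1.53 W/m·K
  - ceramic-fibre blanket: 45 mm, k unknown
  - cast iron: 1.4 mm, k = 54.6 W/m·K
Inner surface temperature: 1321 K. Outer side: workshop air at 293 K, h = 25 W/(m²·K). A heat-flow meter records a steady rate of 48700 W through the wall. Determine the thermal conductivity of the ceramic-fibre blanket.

k ≈ 0.096 W/(m·K)

Using the resistance-network approach (series):
R_high-alumina brick = L/(kA) = 0.21/(1.53×30.6) = 0.004485 K/W
R_cast iron = L/(kA) = 0.0014/(54.6×30.6) = 8.379×10^-7 K/W
R_outer film = 1/(h_o·A) = 1/(25×30.6) = 0.001307 K/W
Sum of known resistances R_other = 0.005793 K/W
Total R = ΔT/Q = 1028/48700 = 0.02111 K/W
R_ceramic-fibre blanket = R_total − R_other = 0.01532 K/W
k = L/(R·A) = 0.045/(0.01532×30.6)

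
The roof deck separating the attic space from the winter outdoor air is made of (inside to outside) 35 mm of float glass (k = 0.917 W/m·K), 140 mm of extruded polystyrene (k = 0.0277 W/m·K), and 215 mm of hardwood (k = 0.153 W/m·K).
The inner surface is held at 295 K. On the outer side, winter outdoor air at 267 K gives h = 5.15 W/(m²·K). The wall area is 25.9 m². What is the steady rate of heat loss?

Q ≈ 108 W

Using the resistance-network approach (series):
R_float glass = L/(kA) = 0.035/(0.917×25.9) = 0.001474 K/W
R_extruded polystyrene = L/(kA) = 0.14/(0.0277×25.9) = 0.1951 K/W
R_hardwood = L/(kA) = 0.215/(0.153×25.9) = 0.05426 K/W
R_outer film = 1/(h_o·A) = 1/(5.15×25.9) = 0.007497 K/W
R_total = 0.2584 K/W
Q = ΔT / R_total = 28 / 0.2584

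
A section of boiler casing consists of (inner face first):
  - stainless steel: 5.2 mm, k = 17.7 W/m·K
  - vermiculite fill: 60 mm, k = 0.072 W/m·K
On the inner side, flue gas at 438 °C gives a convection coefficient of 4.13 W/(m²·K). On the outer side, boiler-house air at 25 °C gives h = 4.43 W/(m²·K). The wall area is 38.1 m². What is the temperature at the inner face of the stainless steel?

T ≈ 361 °C

Treating each layer as a thermal resistance in series:
R_inner film = 1/(h_i·A) = 1/(4.13×38.1) = 0.006355 K/W
R_stainless steel = L/(kA) = 0.0052/(17.7×38.1) = 7.711×10^-6 K/W
R_vermiculite fill = L/(kA) = 0.06/(0.072×38.1) = 0.02187 K/W
R_outer film = 1/(h_o·A) = 1/(4.43×38.1) = 0.005925 K/W
R_total = 0.03416 K/W;  Q = ΔT/R_total = 413/0.03416 = 12090 W
T_interface = T_inner − Q·ΣR(inner→interface) = 438 − 12100×0.006355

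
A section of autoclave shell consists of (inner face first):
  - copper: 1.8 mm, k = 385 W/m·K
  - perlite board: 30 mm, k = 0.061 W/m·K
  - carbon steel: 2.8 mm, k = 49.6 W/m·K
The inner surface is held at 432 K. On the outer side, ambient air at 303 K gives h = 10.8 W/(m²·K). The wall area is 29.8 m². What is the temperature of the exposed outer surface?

Thermal resistances in series:
R_copper = L/(kA) = 0.0018/(385×29.8) = 1.569×10^-7 K/W
R_perlite board = L/(kA) = 0.03/(0.061×29.8) = 0.0165 K/W
R_carbon steel = L/(kA) = 0.0028/(49.6×29.8) = 1.894×10^-6 K/W
R_outer film = 1/(h_o·A) = 1/(10.8×29.8) = 0.003107 K/W
R_total = 0.01961 K/W;  Q = ΔT/R_total = 129/0.01961 = 6577 W
T_interface = T_inner − Q·ΣR(inner→interface) = 432 − 6580×0.01651

T ≈ 323 K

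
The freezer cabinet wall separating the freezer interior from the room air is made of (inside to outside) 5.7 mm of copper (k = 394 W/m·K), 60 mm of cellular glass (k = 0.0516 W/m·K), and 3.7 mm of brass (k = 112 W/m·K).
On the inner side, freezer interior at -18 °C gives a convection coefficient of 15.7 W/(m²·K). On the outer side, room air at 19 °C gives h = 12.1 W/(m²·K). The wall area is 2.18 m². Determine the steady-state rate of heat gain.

Q ≈ 61.6 W

Using the resistance-network approach (series):
R_inner film = 1/(h_i·A) = 1/(15.7×2.18) = 0.02922 K/W
R_copper = L/(kA) = 0.0057/(394×2.18) = 6.636×10^-6 K/W
R_cellular glass = L/(kA) = 0.06/(0.0516×2.18) = 0.5334 K/W
R_brass = L/(kA) = 0.0037/(112×2.18) = 1.515×10^-5 K/W
R_outer film = 1/(h_o·A) = 1/(12.1×2.18) = 0.03791 K/W
R_total = 0.6005 K/W
Q = ΔT / R_total = 37 / 0.6005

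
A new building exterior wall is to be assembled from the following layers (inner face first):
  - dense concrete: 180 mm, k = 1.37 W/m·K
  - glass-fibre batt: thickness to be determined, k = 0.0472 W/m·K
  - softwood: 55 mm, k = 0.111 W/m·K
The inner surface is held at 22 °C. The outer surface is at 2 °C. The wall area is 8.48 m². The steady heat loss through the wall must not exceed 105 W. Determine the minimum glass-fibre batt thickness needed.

Using the resistance-network approach (series):
R_dense concrete = L/(kA) = 0.18/(1.37×8.48) = 0.01549 K/W
R_softwood = L/(kA) = 0.055/(0.111×8.48) = 0.05843 K/W
Sum of the known resistances R_other = 0.07392 K/W
Required total resistance R_tot = ΔT/Q_allow = 20/105 = 0.1905 K/W
R_glass-fibre batt = R_tot − R_other = 0.1166 K/W
L = R·k·A = 0.1166×0.0472×8.48

L ≈ 46.7 mm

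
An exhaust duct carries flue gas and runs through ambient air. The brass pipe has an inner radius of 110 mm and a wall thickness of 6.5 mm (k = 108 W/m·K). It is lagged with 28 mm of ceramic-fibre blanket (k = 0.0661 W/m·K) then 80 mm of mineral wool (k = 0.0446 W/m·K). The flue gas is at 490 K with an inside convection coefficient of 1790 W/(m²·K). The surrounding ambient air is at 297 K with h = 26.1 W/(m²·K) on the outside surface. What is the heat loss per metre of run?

q′ ≈ 91.1 W/m

Per-layer cylindrical resistances, series-summed:
R_inner film = 1/(h_i·2πr₁L) = 1/(1790×2π×0.11×1) = 8.083×10^-4 K/W
R_brass pipe wall = ln(116.5/110)/(2π×108×1) = 8.46×10^-5 K/W
R_ceramic-fibre blanket = ln(144.5/116.5)/(2π×0.0661×1) = 0.5186 K/W
R_mineral wool = ln(224.5/144.5)/(2π×0.0446×1) = 1.572 K/W
R_outer film = 1/(h_o·2πr_oL) = 1/(26.1×2π×0.2245×1) = 0.02716 K/W
R_total = 2.119 K/W
Q = ΔT/R_total = 193/2.119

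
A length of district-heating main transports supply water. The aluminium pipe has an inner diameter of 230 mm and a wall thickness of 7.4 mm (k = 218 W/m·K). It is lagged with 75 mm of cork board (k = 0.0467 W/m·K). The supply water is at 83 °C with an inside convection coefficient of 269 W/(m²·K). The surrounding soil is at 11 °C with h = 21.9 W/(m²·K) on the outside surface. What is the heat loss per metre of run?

q′ ≈ 43.1 W/m

Cylindrical conduction, so R = ln(r₂/r₁)/(2πkL) per layer, in series:
R_inner film = 1/(h_i·2πr₁L) = 1/(269×2π×0.115×1) = 0.005145 K/W
R_aluminium pipe wall = ln(122.4/115)/(2π×218×1) = 4.553×10^-5 K/W
R_cork board = ln(197.4/122.4)/(2π×0.0467×1) = 1.629 K/W
R_outer film = 1/(h_o·2πr_oL) = 1/(21.9×2π×0.1974×1) = 0.03682 K/W
R_total = 1.671 K/W
Q = ΔT/R_total = 72/1.671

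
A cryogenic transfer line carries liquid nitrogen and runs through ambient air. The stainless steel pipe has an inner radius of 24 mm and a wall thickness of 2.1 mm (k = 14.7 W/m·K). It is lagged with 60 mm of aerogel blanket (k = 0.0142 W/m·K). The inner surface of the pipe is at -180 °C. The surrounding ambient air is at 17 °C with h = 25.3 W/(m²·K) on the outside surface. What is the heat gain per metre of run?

q′ ≈ 14.6 W/m

For a radial system each layer contributes R = ln(r_out/r_in)/(2πkL); films add R = 1/(hA).
R_stainless steel pipe wall = ln(26.1/24)/(2π×14.7×1) = 9.082×10^-4 K/W
R_aerogel blanket = ln(86.1/26.1)/(2π×0.0142×1) = 13.38 K/W
R_outer film = 1/(h_o·2πr_oL) = 1/(25.3×2π×0.0861×1) = 0.07306 K/W
R_total = 13.45 K/W
Q = ΔT/R_total = 197/13.45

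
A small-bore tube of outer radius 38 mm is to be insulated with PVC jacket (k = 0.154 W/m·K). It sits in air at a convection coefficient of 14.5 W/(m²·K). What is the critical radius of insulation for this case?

For a cylinder r_cr = k/h = 0.154/14.5
r_cr = 10.6 mm; since the bare radius (38 mm) is above r_cr, any added insulation will reduce heat loss.

r_cr ≈ 10.6 mm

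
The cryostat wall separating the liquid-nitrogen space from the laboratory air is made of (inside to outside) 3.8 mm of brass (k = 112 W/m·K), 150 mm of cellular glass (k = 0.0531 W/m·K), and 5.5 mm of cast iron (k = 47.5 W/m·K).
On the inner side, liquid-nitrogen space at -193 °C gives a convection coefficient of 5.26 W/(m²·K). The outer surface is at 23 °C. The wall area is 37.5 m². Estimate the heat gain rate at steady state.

Q ≈ 2690 W

Thermal resistances in series:
R_inner film = 1/(h_i·A) = 1/(5.26×37.5) = 0.00507 K/W
R_brass = L/(kA) = 0.0038/(112×37.5) = 9.048×10^-7 K/W
R_cellular glass = L/(kA) = 0.15/(0.0531×37.5) = 0.07533 K/W
R_cast iron = L/(kA) = 0.0055/(47.5×37.5) = 3.088×10^-6 K/W
R_total = 0.0804 K/W
Q = ΔT / R_total = 216 / 0.0804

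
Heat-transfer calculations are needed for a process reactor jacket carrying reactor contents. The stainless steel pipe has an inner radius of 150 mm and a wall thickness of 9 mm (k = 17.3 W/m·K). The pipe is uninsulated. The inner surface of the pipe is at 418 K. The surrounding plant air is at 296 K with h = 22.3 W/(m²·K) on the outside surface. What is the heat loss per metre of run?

Cylindrical conduction, so R = ln(r₂/r₁)/(2πkL) per layer, in series:
R_stainless steel pipe wall = ln(159/150)/(2π×17.3×1) = 5.361×10^-4 K/W
R_outer film = 1/(h_o·2πr_oL) = 1/(22.3×2π×0.159×1) = 0.04489 K/W
R_total = 0.04542 K/W
Q = ΔT/R_total = 122/0.04542

q′ ≈ 2690 W/m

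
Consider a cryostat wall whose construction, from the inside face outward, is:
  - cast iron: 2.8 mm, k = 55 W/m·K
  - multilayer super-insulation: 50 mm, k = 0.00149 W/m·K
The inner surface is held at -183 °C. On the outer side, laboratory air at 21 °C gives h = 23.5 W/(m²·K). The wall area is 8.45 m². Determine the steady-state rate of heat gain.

Model the wall as resistances in series:
R_cast iron = L/(kA) = 0.0028/(55×8.45) = 6.025×10^-6 K/W
R_multilayer super-insulation = L/(kA) = 0.05/(0.00149×8.45) = 3.971 K/W
R_outer film = 1/(h_o·A) = 1/(23.5×8.45) = 0.005036 K/W
R_total = 3.976 K/W
Q = ΔT / R_total = 204 / 3.976

Q ≈ 51.3 W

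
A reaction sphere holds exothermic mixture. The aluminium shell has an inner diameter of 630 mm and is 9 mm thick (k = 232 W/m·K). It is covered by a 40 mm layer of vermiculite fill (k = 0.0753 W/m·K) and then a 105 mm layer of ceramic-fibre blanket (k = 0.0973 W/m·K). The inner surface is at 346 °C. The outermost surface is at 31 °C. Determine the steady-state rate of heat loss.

Q ≈ 366 W

Spherical conduction: R = (1/r_in − 1/r_out)/(4πk) per layer; series-sum.
R_aluminium shell = (1/0.315 − 1/0.324)/(4π×232) = 3.025×10^-5 K/W
R_vermiculite fill = (1/0.324 − 1/0.364)/(4π×0.0753) = 0.3584 K/W
R_ceramic-fibre blanket = (1/0.364 − 1/0.469)/(4π×0.0973) = 0.503 K/W
R_total = 0.8615 K/W
Q = ΔT/R_total = 315/0.8615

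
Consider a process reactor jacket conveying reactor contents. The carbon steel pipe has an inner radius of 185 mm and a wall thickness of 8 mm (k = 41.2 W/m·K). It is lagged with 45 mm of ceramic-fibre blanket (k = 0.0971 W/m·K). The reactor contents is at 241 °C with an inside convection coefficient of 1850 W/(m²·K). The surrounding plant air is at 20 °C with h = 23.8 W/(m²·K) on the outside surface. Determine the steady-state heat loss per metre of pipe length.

Per-layer cylindrical resistances, series-summed:
R_inner film = 1/(h_i·2πr₁L) = 1/(1850×2π×0.185×1) = 4.65×10^-4 K/W
R_carbon steel pipe wall = ln(193/185)/(2π×41.2×1) = 1.635×10^-4 K/W
R_ceramic-fibre blanket = ln(238/193)/(2π×0.0971×1) = 0.3435 K/W
R_outer film = 1/(h_o·2πr_oL) = 1/(23.8×2π×0.238×1) = 0.0281 K/W
R_total = 0.3722 K/W
Q = ΔT/R_total = 221/0.3722

q′ ≈ 594 W/m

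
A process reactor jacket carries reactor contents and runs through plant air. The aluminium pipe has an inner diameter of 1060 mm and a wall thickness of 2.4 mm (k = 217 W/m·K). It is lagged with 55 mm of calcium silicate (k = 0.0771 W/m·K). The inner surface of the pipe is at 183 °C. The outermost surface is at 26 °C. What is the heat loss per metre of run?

q′ ≈ 774 W/m

Per-layer cylindrical resistances, series-summed:
R_aluminium pipe wall = ln(532.4/530)/(2π×217×1) = 3.314×10^-6 K/W
R_calcium silicate = ln(587.4/532.4)/(2π×0.0771×1) = 0.2029 K/W
R_total = 0.2029 K/W
Q = ΔT/R_total = 157/0.2029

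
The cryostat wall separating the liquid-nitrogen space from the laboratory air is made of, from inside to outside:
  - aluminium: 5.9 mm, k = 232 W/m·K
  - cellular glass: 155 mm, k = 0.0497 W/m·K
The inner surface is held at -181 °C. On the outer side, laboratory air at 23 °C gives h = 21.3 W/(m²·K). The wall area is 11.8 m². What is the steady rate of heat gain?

Q ≈ 760 W

Series thermal resistances:
R_aluminium = L/(kA) = 0.0059/(232×11.8) = 2.155×10^-6 K/W
R_cellular glass = L/(kA) = 0.155/(0.0497×11.8) = 0.2643 K/W
R_outer film = 1/(h_o·A) = 1/(21.3×11.8) = 0.003979 K/W
R_total = 0.2683 K/W
Q = ΔT / R_total = 204 / 0.2683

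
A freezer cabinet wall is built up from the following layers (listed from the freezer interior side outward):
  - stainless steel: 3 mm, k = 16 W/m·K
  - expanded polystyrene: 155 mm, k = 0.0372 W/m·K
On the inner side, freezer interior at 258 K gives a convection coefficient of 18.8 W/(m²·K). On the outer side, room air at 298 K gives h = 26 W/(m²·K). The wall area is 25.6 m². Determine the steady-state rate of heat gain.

Thermal resistances in series:
R_inner film = 1/(h_i·A) = 1/(18.8×25.6) = 0.002078 K/W
R_stainless steel = L/(kA) = 0.003/(16×25.6) = 7.324×10^-6 K/W
R_expanded polystyrene = L/(kA) = 0.155/(0.0372×25.6) = 0.1628 K/W
R_outer film = 1/(h_o·A) = 1/(26×25.6) = 0.001502 K/W
R_total = 0.1663 K/W
Q = ΔT / R_total = 40 / 0.1663

Q ≈ 240 W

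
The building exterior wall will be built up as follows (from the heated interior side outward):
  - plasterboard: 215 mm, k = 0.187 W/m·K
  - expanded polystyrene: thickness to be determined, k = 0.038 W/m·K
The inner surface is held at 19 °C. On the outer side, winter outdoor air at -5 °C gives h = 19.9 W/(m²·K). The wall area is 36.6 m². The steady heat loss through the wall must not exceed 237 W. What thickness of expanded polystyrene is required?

Using the resistance-network approach (series):
R_plasterboard = L/(kA) = 0.215/(0.187×36.6) = 0.03141 K/W
R_outer film = 1/(h_o·A) = 1/(19.9×36.6) = 0.001373 K/W
Sum of the known resistances R_other = 0.03279 K/W
Required total resistance R_tot = ΔT/Q_allow = 24/237 = 0.1013 K/W
R_expanded polystyrene = R_tot − R_other = 0.06848 K/W
L = R·k·A = 0.06848×0.038×36.6

L ≈ 95.2 mm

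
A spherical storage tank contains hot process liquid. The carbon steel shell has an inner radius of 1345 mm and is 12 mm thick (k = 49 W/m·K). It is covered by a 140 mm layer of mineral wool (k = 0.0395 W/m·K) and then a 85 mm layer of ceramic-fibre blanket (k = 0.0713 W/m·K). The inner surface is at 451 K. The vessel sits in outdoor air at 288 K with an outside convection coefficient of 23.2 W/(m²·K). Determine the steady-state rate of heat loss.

Spherical conduction: R = (1/r_in − 1/r_out)/(4πk) per layer; series-sum.
R_carbon steel shell = (1/1.345 − 1/1.357)/(4π×49) = 1.068×10^-5 K/W
R_mineral wool = (1/1.357 − 1/1.497)/(4π×0.0395) = 0.1388 K/W
R_ceramic-fibre blanket = (1/1.497 − 1/1.582)/(4π×0.0713) = 0.04006 K/W
R_outer film = 1/(h·4πr_o²) = 1/(23.2×4π×1.582²) = 0.001371 K/W
R_total = 0.1803 K/W
Q = ΔT/R_total = 163/0.1803

Q ≈ 904 W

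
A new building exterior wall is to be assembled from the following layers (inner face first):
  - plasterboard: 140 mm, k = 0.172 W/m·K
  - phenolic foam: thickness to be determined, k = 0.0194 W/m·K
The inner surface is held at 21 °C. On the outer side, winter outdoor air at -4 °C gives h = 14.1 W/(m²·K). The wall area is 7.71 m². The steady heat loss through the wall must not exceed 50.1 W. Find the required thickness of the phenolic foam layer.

Model the wall as resistances in series:
R_plasterboard = L/(kA) = 0.14/(0.172×7.71) = 0.1056 K/W
R_outer film = 1/(h_o·A) = 1/(14.1×7.71) = 0.009199 K/W
Sum of the known resistances R_other = 0.1148 K/W
Required total resistance R_tot = ΔT/Q_allow = 25/50.1 = 0.499 K/W
R_phenolic foam = R_tot − R_other = 0.3842 K/W
L = R·k·A = 0.3842×0.0194×7.71

L ≈ 57.5 mm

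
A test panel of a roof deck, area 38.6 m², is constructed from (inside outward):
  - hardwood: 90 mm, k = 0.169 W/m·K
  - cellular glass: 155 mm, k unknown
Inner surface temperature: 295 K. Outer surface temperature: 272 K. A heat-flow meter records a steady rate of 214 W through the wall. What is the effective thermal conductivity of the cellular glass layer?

k ≈ 0.0429 W/(m·K)

Treating each layer as a thermal resistance in series:
R_hardwood = L/(kA) = 0.09/(0.169×38.6) = 0.0138 K/W
Sum of known resistances R_other = 0.0138 K/W
Total R = ΔT/Q = 23/214 = 0.1075 K/W
R_cellular glass = R_total − R_other = 0.09368 K/W
k = L/(R·A) = 0.155/(0.09368×38.6)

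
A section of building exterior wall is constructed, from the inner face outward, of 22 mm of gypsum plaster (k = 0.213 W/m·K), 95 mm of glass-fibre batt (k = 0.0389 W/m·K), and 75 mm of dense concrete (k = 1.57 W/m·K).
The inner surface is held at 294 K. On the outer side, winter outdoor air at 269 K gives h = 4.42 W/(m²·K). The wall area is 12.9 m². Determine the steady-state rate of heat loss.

Model the wall as resistances in series:
R_gypsum plaster = L/(kA) = 0.022/(0.213×12.9) = 0.008007 K/W
R_glass-fibre batt = L/(kA) = 0.095/(0.0389×12.9) = 0.1893 K/W
R_dense concrete = L/(kA) = 0.075/(1.57×12.9) = 0.003703 K/W
R_outer film = 1/(h_o·A) = 1/(4.42×12.9) = 0.01754 K/W
R_total = 0.2186 K/W
Q = ΔT / R_total = 25 / 0.2186

Q ≈ 114 W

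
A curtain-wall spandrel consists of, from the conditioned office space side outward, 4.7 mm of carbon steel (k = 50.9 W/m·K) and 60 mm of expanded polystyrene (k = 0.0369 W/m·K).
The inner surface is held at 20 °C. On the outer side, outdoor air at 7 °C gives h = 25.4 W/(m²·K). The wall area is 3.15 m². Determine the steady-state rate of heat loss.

Thermal resistances in series:
R_carbon steel = L/(kA) = 0.0047/(50.9×3.15) = 2.931×10^-5 K/W
R_expanded polystyrene = L/(kA) = 0.06/(0.0369×3.15) = 0.5162 K/W
R_outer film = 1/(h_o·A) = 1/(25.4×3.15) = 0.0125 K/W
R_total = 0.5287 K/W
Q = ΔT / R_total = 13 / 0.5287

Q ≈ 24.6 W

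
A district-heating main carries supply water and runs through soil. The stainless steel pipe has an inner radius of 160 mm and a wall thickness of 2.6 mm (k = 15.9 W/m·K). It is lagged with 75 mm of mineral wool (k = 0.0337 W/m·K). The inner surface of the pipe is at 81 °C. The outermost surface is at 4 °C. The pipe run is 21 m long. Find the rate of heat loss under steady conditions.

Q ≈ 903 W

Cylindrical conduction, so R = ln(r₂/r₁)/(2πkL) per layer, in series:
R_stainless steel pipe wall = ln(162.6/160)/(2π×15.9×21) = 7.683×10^-6 K/W
R_mineral wool = ln(237.6/162.6)/(2π×0.0337×21) = 0.0853 K/W
R_total = 0.08531 K/W
Q = ΔT/R_total = 77/0.08531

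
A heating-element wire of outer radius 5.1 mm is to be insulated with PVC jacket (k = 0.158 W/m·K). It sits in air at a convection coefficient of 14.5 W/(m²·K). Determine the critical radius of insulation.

r_cr ≈ 10.9 mm

For a cylinder r_cr = k/h = 0.158/14.5
r_cr = 10.9 mm; since the bare radius (5.1 mm) is below r_cr, adding a thin layer of insulation will *increase* heat loss.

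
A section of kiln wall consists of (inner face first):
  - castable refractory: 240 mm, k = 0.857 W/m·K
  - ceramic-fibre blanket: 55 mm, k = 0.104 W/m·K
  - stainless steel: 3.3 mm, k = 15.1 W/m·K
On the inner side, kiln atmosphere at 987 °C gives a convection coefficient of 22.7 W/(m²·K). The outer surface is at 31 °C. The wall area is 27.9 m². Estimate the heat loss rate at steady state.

Using the resistance-network approach (series):
R_inner film = 1/(h_i·A) = 1/(22.7×27.9) = 0.001579 K/W
R_castable refractory = L/(kA) = 0.24/(0.857×27.9) = 0.01004 K/W
R_ceramic-fibre blanket = L/(kA) = 0.055/(0.104×27.9) = 0.01896 K/W
R_stainless steel = L/(kA) = 0.0033/(15.1×27.9) = 7.833×10^-6 K/W
R_total = 0.03058 K/W
Q = ΔT / R_total = 956 / 0.03058

Q ≈ 31300 W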